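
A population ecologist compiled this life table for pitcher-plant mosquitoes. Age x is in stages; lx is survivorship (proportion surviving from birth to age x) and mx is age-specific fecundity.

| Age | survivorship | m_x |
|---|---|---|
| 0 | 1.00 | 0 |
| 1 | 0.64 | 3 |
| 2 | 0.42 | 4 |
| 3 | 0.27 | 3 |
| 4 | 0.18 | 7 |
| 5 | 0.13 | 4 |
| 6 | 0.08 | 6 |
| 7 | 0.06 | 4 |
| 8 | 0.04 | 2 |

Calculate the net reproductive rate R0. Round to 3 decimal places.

lx·mx by age: 0, 1.92, 1.68, 0.81, 1.26, 0.52, 0.48, 0.24, 0.08
R0 = Σ lx·mx = 6.99 → 6.990

6.990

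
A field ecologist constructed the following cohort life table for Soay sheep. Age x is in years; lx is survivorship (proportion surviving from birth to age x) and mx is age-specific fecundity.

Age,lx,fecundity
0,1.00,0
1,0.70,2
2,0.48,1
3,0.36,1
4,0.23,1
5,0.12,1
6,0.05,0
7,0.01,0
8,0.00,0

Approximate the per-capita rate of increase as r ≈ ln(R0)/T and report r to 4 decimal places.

0.4969

R0 = Σ lx·mx = 0 + 1.4 + 0.48 + 0.36 + 0.23 + 0.12 + 0 + 0 + 0 = 2.59
Σ x·lx·mx = 4.96; T = 4.96/2.59 = 1.91506…
r ≈ ln(R0)/T = ln(2.59)/1.91506… = 0.496934… → 0.4969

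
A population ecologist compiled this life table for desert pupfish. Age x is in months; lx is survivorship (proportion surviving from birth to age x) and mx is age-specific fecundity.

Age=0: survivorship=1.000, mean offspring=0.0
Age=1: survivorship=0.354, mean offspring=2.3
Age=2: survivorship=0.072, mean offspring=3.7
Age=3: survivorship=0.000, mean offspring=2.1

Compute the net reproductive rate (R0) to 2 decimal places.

lx·mx by age: 0, 0.8142, 0.2664, 0
R0 = Σ lx·mx = 1.0806 → 1.08

1.08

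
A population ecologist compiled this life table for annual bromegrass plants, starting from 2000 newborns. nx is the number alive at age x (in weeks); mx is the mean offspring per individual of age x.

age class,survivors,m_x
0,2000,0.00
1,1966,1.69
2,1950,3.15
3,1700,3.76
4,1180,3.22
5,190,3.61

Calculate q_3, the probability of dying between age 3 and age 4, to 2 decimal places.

lx = nx/n0 = nx/2000: 1, 0.983, 0.975, 0.85, 0.59, 0.095
q_3 = (l_3 − l_4) / l_3 = (0.85 − 0.59) / 0.85
     = 0.26 / 0.85 = 0.305882… → 0.31

0.31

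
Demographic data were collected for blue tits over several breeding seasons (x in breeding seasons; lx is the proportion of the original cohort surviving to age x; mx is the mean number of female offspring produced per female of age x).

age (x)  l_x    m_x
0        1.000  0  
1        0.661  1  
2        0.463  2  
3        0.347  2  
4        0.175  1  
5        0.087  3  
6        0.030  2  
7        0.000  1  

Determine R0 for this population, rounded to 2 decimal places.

2.78

lx·mx by age: 0, 0.661, 0.926, 0.694, 0.175, 0.261, 0.06, 0
R0 = Σ lx·mx = 2.777 → 2.78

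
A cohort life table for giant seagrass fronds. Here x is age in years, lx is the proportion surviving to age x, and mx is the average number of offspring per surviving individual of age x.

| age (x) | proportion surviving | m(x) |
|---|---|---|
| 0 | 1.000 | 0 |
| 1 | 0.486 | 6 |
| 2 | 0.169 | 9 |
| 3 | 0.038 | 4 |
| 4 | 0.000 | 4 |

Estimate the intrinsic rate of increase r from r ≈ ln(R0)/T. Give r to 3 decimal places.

1.090

R0 = Σ lx·mx = 0 + 2.916 + 1.521 + 0.152 + 0 = 4.589
Σ x·lx·mx = 6.414; T = 6.414/4.589 = 1.39769…
r ≈ ln(R0)/T = ln(4.589)/1.39769… = 1.09013… → 1.090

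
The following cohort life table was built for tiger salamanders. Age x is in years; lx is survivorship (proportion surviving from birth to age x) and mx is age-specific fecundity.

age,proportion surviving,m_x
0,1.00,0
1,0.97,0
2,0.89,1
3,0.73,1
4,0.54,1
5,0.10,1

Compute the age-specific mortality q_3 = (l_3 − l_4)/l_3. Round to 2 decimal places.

0.26

q_3 = (l_3 − l_4) / l_3 = (0.73 − 0.54) / 0.73
     = 0.19 / 0.73 = 0.260274… → 0.26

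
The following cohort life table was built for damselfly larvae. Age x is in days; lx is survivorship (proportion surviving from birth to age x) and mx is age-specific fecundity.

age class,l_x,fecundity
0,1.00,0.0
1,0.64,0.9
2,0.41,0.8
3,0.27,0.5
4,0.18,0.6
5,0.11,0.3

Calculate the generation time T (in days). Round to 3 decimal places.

1.893

lx·mx: 0, 0.576, 0.328, 0.135, 0.108, 0.033 → R0 = 1.18
x·lx·mx: 0, 0.576, 0.656, 0.405, 0.432, 0.165 → Σ = 2.234
T = 2.234 / 1.18 = 1.89322… → 1.893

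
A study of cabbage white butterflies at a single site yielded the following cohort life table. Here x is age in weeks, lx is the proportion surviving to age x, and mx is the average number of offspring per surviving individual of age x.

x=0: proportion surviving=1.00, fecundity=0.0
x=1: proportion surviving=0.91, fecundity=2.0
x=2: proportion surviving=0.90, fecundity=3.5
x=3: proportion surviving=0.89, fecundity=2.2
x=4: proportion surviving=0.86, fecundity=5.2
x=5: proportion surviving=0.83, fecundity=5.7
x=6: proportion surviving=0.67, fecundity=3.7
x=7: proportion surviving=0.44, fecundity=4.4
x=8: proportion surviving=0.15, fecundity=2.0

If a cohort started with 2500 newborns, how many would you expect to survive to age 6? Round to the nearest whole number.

Expected survivors = N0 · l_6 = 2500 × 0.67 = 1675 → 1675

1675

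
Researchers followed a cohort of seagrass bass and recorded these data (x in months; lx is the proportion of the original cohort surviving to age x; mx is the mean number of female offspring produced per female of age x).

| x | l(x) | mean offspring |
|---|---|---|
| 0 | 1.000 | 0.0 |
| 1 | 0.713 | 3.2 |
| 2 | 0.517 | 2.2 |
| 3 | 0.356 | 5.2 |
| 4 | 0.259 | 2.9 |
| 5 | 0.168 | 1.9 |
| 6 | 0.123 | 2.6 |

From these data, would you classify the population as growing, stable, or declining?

growing

R0 = Σ lx·mx = 0 + 2.2816 + 1.1374 + 1.8512 + 0.7511 + 0.3192 + 0.3198 = 6.6603
R0 > 1, so the population is growing.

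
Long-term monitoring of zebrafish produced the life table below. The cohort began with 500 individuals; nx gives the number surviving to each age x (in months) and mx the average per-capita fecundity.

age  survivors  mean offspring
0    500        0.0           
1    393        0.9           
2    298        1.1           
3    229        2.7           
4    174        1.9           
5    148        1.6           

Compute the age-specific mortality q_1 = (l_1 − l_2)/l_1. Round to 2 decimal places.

lx = nx/n0 = nx/500: 1, 0.786, 0.596, 0.458, 0.348, 0.296
q_1 = (l_1 − l_2) / l_1 = (0.786 − 0.596) / 0.786
     = 0.19 / 0.786 = 0.24173… → 0.24

0.24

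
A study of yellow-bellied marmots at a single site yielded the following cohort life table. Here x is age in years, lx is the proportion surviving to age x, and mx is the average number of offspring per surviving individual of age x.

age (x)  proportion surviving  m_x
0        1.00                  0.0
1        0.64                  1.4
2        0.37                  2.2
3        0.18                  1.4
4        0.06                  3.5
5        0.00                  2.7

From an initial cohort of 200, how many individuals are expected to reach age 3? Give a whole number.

Expected survivors = N0 · l_3 = 200 × 0.18 = 36 → 36

36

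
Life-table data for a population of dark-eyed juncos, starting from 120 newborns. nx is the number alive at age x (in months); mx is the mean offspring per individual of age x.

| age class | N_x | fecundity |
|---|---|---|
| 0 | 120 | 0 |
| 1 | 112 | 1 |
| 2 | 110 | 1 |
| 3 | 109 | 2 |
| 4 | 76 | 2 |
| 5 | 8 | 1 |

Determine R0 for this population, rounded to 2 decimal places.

lx = nx/n0 = nx/120: 1, 0.93333…, 0.91667…, 0.90833…, 0.63333…, 0.06667…
lx·mx by age: 0, 0.933333…, 0.916667…, 1.816667…, 1.266667…, 0.066667…
R0 = Σ lx·mx = 5… → 5.00

5.00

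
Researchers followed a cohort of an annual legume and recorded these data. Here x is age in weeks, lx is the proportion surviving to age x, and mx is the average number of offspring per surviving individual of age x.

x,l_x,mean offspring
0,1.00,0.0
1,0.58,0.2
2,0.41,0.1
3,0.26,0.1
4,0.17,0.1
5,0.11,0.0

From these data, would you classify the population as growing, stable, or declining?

R0 = Σ lx·mx = 0 + 0.116 + 0.041 + 0.026 + 0.017 + 0 = 0.2
R0 < 1, so the population is declining.

declining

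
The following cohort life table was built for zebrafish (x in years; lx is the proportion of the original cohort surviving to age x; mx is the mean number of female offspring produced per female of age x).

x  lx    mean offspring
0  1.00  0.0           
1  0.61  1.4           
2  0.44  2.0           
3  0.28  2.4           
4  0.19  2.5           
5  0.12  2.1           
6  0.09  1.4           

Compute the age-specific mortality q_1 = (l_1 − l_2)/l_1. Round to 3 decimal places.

0.279

q_1 = (l_1 − l_2) / l_1 = (0.61 − 0.44) / 0.61
     = 0.17 / 0.61 = 0.278689… → 0.279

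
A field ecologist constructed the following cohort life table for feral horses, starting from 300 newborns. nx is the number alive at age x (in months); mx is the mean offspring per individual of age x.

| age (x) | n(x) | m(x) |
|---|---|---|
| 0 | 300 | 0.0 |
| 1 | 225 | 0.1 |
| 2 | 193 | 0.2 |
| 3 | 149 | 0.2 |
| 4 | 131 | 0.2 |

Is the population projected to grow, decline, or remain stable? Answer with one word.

declining

lx = nx/n0 = nx/300: 1, 0.75, 0.64333…, 0.49667…, 0.43667…
R0 = Σ lx·mx = 0 + 0.075 + 0.128667… + 0.099333… + 0.087333… = 0.390333…
R0 < 1, so the population is declining.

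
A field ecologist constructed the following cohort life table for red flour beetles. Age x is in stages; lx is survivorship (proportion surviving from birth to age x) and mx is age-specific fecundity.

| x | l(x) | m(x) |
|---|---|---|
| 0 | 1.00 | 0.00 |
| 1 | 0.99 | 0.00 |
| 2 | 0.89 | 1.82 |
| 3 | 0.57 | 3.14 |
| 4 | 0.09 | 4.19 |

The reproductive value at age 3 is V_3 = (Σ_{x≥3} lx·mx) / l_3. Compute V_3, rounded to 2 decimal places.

lx·mx for x ≥ 3: 1.7898, 0.3771 → sum = 2.1669
V_3 = 2.1669 / l_3 = 2.1669 / 0.57 = 3.801579… → 3.80

3.80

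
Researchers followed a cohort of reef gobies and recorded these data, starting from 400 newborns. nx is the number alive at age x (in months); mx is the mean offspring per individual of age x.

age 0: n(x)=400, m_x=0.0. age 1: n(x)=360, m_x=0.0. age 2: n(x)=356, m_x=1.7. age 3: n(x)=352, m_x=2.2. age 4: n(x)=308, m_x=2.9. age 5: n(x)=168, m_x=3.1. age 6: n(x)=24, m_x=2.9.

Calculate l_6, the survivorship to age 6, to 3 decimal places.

0.060

l_6 = n_6/n_0 = 24/400 = 0.06 → 0.060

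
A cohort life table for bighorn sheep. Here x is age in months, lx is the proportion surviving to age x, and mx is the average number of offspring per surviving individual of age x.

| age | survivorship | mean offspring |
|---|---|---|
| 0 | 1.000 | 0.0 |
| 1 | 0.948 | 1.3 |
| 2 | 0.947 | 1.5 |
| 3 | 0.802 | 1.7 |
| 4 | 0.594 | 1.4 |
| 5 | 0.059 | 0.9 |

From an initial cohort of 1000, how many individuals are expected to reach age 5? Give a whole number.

Expected survivors = N0 · l_5 = 1000 × 0.059 = 59 → 59

59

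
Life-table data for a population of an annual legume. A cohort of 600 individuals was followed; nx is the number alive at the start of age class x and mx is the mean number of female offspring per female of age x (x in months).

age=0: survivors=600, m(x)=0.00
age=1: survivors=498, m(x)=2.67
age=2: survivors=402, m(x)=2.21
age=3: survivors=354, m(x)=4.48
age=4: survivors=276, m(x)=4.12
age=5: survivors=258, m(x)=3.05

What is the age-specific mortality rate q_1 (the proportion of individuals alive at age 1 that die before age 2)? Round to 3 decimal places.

0.193

lx = nx/n0 = nx/600: 1, 0.83, 0.67, 0.59, 0.46, 0.43
q_1 = (l_1 − l_2) / l_1 = (0.83 − 0.67) / 0.83
     = 0.16 / 0.83 = 0.192771… → 0.193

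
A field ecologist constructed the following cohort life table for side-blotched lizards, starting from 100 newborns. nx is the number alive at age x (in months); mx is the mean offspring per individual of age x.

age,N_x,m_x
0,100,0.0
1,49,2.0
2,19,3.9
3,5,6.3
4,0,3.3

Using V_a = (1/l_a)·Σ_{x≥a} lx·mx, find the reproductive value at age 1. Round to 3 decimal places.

4.155

lx = nx/n0 = nx/100: 1, 0.49, 0.19, 0.05, 0
lx·mx for x ≥ 1: 0.98, 0.741, 0.315, 0 → sum = 2.036
V_1 = 2.036 / l_1 = 2.036 / 0.49 = 4.155102… → 4.155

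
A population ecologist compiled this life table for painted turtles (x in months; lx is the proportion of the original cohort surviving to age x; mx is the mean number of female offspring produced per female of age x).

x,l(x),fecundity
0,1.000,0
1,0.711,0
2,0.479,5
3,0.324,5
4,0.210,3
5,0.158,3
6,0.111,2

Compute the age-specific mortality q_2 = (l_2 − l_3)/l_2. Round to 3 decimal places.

0.324

q_2 = (l_2 − l_3) / l_2 = (0.479 − 0.324) / 0.479
     = 0.155 / 0.479 = 0.323591… → 0.324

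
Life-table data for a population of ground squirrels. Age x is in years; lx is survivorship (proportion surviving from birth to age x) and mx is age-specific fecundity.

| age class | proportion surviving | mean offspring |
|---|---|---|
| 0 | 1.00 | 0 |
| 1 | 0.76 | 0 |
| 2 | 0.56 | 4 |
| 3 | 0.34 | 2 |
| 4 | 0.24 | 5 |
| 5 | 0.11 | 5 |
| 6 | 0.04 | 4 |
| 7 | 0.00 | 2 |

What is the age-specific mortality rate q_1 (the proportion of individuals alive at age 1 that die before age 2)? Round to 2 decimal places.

q_1 = (l_1 − l_2) / l_1 = (0.76 − 0.56) / 0.76
     = 0.2 / 0.76 = 0.263158… → 0.26

0.26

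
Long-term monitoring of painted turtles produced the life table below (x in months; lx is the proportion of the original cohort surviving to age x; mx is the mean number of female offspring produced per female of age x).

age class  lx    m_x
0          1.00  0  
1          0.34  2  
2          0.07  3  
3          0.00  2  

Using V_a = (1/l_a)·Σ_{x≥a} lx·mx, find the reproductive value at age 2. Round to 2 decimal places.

lx·mx for x ≥ 2: 0.21, 0 → sum = 0.21
V_2 = 0.21 / l_2 = 0.21 / 0.07 = 3 → 3.00

3.00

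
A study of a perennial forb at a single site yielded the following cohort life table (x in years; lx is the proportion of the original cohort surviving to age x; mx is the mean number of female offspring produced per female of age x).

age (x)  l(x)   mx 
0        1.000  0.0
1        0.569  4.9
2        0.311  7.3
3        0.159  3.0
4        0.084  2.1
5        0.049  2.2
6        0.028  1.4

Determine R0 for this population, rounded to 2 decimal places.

5.86

lx·mx by age: 0, 2.7881, 2.2703, 0.477, 0.1764, 0.1078, 0.0392
R0 = Σ lx·mx = 5.8588 → 5.86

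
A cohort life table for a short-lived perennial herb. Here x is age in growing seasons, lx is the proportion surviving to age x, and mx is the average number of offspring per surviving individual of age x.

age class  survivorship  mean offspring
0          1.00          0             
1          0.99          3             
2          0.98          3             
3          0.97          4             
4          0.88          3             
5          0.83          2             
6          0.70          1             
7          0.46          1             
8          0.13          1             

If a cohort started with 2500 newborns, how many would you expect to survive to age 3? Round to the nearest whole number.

Expected survivors = N0 · l_3 = 2500 × 0.97 = 2425 → 2425

2425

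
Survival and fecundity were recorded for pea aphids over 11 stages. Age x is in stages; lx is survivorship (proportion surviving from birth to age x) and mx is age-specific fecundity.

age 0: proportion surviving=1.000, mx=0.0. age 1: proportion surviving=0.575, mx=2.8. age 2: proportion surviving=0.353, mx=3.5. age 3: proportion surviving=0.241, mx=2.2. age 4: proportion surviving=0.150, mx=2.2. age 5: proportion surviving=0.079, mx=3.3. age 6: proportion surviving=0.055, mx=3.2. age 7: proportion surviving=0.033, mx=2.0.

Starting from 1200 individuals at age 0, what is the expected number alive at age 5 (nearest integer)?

Expected survivors = N0 · l_5 = 1200 × 0.079 = 94.8 → 95

95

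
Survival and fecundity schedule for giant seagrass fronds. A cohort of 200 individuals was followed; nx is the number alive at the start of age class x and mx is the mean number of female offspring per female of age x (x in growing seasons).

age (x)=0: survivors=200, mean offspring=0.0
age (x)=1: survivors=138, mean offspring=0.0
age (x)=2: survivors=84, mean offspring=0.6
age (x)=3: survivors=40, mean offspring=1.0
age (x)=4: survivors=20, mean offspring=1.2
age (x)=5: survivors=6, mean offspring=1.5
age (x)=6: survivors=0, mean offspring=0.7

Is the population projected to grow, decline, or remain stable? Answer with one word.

declining

lx = nx/n0 = nx/200: 1, 0.69, 0.42, 0.2, 0.1, 0.03, 0
R0 = Σ lx·mx = 0 + 0 + 0.252 + 0.2 + 0.12 + 0.045 + 0 = 0.617
R0 < 1, so the population is declining.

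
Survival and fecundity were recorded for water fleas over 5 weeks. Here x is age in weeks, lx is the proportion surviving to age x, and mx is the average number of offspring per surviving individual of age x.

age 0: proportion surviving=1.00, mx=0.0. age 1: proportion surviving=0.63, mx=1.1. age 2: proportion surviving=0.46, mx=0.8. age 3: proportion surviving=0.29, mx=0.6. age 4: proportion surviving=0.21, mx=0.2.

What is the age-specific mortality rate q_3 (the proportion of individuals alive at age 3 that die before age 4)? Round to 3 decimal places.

0.276

q_3 = (l_3 − l_4) / l_3 = (0.29 − 0.21) / 0.29
     = 0.08 / 0.29 = 0.275862… → 0.276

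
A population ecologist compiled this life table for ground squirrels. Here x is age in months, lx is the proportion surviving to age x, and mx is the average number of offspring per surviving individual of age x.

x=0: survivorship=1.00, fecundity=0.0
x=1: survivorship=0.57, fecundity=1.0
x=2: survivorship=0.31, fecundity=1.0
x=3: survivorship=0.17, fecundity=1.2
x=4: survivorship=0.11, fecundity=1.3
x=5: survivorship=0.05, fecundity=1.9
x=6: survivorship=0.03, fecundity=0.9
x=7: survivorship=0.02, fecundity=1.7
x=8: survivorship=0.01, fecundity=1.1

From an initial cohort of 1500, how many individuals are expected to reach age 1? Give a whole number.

Expected survivors = N0 · l_1 = 1500 × 0.57 = 855 → 855

855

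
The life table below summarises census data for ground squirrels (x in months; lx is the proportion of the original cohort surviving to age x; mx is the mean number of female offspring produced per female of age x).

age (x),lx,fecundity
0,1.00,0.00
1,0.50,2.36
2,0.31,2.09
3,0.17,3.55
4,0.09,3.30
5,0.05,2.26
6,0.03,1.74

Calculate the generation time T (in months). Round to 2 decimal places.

lx·mx: 0, 1.18, 0.6479, 0.6035, 0.297, 0.113, 0.0522 → R0 = 2.8936
x·lx·mx: 0, 1.18, 1.2958, 1.8105, 1.188, 0.565, 0.3132 → Σ = 6.3525
T = 6.3525 / 2.8936 = 2.195362… → 2.20

2.20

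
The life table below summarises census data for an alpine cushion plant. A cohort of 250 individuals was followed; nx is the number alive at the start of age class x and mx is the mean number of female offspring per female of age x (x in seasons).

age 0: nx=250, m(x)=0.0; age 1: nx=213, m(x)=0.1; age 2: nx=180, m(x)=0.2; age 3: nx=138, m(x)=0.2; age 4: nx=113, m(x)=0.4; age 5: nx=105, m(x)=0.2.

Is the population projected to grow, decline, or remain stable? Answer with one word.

lx = nx/n0 = nx/250: 1, 0.852, 0.72, 0.552, 0.452, 0.42
R0 = Σ lx·mx = 0 + 0.0852 + 0.144 + 0.1104 + 0.1808 + 0.084 = 0.6044
R0 < 1, so the population is declining.

declining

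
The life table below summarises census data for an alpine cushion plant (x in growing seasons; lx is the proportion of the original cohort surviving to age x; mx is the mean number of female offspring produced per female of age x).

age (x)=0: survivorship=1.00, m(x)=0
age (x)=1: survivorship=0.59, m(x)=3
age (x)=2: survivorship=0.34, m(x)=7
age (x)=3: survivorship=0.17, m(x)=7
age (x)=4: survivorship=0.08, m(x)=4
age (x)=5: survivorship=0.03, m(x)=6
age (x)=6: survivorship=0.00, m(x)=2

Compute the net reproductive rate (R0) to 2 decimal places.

lx·mx by age: 0, 1.77, 2.38, 1.19, 0.32, 0.18, 0
R0 = Σ lx·mx = 5.84 → 5.84

5.84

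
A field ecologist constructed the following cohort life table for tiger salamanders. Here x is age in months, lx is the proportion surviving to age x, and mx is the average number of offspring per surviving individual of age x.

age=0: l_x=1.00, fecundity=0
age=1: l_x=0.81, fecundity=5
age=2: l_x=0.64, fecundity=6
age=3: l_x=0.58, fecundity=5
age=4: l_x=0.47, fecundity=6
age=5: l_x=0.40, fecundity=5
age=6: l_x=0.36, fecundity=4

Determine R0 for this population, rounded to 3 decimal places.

lx·mx by age: 0, 4.05, 3.84, 2.9, 2.82, 2, 1.44
R0 = Σ lx·mx = 17.05 → 17.050

17.050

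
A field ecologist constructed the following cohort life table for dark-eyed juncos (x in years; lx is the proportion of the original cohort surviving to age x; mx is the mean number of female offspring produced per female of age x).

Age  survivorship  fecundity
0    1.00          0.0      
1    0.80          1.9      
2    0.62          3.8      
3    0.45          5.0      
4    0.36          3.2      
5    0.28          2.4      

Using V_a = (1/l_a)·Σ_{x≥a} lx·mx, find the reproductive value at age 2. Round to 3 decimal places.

10.371

lx·mx for x ≥ 2: 2.356, 2.25, 1.152, 0.672 → sum = 6.43
V_2 = 6.43 / l_2 = 6.43 / 0.62 = 10.370968… → 10.371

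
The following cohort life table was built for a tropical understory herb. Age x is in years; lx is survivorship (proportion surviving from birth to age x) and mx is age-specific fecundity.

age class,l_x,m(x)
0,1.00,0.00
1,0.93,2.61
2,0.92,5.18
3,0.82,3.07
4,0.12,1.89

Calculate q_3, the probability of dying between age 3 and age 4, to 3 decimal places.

q_3 = (l_3 − l_4) / l_3 = (0.82 − 0.12) / 0.82
     = 0.7 / 0.82 = 0.853659… → 0.854

0.854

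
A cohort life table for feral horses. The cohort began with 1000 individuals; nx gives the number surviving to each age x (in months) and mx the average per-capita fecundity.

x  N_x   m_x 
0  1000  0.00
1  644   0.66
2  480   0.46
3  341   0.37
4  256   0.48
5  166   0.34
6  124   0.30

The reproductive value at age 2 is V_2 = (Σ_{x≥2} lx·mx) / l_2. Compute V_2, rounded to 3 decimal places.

1.174

lx = nx/n0 = nx/1000: 1, 0.644, 0.48, 0.341, 0.256, 0.166, 0.124
lx·mx for x ≥ 2: 0.2208, 0.12617, 0.12288, 0.05644, 0.0372 → sum = 0.56349
V_2 = 0.56349 / l_2 = 0.56349 / 0.48 = 1.173938… → 1.174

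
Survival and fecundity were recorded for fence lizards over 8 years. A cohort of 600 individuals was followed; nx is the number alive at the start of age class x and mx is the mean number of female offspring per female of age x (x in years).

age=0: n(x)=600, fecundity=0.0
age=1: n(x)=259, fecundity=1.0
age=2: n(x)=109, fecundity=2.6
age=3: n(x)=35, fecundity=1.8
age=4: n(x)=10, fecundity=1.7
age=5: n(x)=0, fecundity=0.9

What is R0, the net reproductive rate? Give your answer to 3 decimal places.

lx = nx/n0 = nx/600: 1, 0.43167…, 0.18167…, 0.05833…, 0.01667…, 0
lx·mx by age: 0, 0.431667…, 0.472333…, 0.105…, 0.028333…, 0
R0 = Σ lx·mx = 1.037333… → 1.037

1.037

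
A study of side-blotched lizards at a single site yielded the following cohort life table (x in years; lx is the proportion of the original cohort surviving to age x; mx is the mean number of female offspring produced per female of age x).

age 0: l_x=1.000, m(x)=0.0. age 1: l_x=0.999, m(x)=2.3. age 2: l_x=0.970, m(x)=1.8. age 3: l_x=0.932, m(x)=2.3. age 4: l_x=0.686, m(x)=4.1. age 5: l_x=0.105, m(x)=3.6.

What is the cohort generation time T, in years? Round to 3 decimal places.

lx·mx: 0, 2.2977, 1.746, 2.1436, 2.8126, 0.378 → R0 = 9.3779
x·lx·mx: 0, 2.2977, 3.492, 6.4308, 11.2504, 1.89 → Σ = 25.3609
T = 25.3609 / 9.3779 = 2.704326… → 2.704

2.704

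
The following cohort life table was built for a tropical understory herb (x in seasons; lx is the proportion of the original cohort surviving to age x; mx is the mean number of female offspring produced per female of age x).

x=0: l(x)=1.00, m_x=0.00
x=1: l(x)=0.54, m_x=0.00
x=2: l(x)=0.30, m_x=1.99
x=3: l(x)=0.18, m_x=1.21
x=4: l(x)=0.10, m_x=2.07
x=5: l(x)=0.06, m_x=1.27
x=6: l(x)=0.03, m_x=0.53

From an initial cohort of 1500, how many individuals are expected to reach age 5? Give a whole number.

90

Expected survivors = N0 · l_5 = 1500 × 0.06 = 90 → 90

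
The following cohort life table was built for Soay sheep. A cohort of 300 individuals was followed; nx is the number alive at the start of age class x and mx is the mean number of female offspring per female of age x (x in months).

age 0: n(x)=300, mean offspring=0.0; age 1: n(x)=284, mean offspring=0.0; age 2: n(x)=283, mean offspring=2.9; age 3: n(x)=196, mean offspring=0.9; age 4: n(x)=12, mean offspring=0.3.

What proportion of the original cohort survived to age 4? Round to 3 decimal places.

0.040

l_4 = n_4/n_0 = 12/300 = 0.04 → 0.040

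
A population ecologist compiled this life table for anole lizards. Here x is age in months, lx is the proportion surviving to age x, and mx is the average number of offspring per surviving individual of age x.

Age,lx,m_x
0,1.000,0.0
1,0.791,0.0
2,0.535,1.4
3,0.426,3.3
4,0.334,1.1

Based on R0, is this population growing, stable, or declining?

R0 = Σ lx·mx = 0 + 0 + 0.749 + 1.4058 + 0.3674 = 2.5222
R0 > 1, so the population is growing.

growing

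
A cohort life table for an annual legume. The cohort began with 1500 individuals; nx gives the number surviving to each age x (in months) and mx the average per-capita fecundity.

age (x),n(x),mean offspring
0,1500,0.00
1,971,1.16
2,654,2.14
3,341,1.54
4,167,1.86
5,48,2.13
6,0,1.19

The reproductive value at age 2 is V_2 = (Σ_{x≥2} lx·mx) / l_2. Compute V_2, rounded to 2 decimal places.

lx = nx/n0 = nx/1500: 1, 0.64733…, 0.436, 0.22733…, 0.11133…, 0.032, 0
lx·mx for x ≥ 2: 0.93304, 0.350093…, 0.20708…, 0.06816, 0 → sum = 1.558373…
V_2 = 1.558373… / l_2 = 1.558373… / 0.436 = 3.574251… → 3.57

3.57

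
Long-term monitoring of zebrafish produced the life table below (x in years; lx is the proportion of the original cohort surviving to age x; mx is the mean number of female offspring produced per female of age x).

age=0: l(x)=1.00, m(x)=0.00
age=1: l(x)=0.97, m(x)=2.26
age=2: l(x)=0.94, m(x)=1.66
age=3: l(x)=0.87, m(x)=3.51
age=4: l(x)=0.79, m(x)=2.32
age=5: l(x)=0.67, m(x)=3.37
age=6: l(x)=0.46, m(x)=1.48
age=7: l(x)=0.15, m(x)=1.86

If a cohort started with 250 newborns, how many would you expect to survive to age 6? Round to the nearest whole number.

115

Expected survivors = N0 · l_6 = 250 × 0.46 = 115 → 115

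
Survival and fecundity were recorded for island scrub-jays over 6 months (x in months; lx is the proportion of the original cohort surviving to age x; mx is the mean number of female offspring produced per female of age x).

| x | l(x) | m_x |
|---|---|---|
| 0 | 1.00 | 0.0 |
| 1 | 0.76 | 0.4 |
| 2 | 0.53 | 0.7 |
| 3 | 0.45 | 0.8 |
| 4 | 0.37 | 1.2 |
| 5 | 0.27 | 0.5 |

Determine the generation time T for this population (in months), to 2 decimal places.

2.84

lx·mx: 0, 0.304, 0.371, 0.36, 0.444, 0.135 → R0 = 1.614
x·lx·mx: 0, 0.304, 0.742, 1.08, 1.776, 0.675 → Σ = 4.577
T = 4.577 / 1.614 = 2.835812… → 2.84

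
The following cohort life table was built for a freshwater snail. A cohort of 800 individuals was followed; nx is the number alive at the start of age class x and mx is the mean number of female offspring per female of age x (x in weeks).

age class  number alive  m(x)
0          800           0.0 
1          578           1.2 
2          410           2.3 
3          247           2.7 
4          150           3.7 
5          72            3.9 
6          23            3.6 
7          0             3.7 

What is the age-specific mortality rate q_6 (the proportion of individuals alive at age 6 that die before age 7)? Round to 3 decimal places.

lx = nx/n0 = nx/800: 1, 0.7225, 0.5125, 0.30875, 0.1875, 0.09, 0.02875, 0
q_6 = (l_6 − l_7) / l_6 = (0.02875 − 0) / 0.02875
     = 0.02875 / 0.02875 = 1 → 1.000

1.000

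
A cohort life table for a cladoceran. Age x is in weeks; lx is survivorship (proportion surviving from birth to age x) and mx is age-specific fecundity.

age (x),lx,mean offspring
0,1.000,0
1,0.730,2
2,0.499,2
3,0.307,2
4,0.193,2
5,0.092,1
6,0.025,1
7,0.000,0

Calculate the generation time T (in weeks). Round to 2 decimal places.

2.08

lx·mx: 0, 1.46, 0.998, 0.614, 0.386, 0.092, 0.025, 0 → R0 = 3.575
x·lx·mx: 0, 1.46, 1.996, 1.842, 1.544, 0.46, 0.15, 0 → Σ = 7.452
T = 7.452 / 3.575 = 2.084476… → 2.08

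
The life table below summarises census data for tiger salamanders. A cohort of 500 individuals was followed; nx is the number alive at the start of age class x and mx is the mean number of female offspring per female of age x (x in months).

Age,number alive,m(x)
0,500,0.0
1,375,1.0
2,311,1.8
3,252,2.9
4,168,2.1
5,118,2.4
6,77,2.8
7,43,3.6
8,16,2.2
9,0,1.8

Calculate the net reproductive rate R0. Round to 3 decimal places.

5.414

lx = nx/n0 = nx/500: 1, 0.75, 0.622, 0.504, 0.336, 0.236, 0.154, 0.086, 0.032, 0
lx·mx by age: 0, 0.75, 1.1196, 1.4616, 0.7056, 0.5664, 0.4312, 0.3096, 0.0704, 0
R0 = Σ lx·mx = 5.4144 → 5.414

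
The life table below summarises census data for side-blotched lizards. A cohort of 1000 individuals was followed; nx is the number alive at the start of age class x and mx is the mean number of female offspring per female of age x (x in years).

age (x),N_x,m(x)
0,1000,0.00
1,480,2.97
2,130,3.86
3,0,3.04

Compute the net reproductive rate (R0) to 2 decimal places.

1.93

lx = nx/n0 = nx/1000: 1, 0.48, 0.13, 0
lx·mx by age: 0, 1.4256, 0.5018, 0
R0 = Σ lx·mx = 1.9274 → 1.93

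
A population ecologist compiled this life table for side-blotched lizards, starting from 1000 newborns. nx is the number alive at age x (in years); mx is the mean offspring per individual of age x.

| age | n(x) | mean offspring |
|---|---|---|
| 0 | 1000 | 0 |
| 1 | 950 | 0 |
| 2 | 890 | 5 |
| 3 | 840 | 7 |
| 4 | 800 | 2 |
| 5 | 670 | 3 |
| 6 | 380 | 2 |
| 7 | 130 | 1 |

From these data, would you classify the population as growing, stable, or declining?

lx = nx/n0 = nx/1000: 1, 0.95, 0.89, 0.84, 0.8, 0.67, 0.38, 0.13
R0 = Σ lx·mx = 0 + 0 + 4.45 + 5.88 + 1.6 + 2.01 + 0.76 + 0.13 = 14.83
R0 > 1, so the population is growing.

growing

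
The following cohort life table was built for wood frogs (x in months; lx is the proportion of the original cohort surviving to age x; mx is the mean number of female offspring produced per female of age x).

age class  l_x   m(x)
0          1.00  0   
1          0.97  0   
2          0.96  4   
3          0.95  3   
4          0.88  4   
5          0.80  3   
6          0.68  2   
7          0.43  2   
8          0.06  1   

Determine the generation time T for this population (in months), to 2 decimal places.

lx·mx: 0, 0, 3.84, 2.85, 3.52, 2.4, 1.36, 0.86, 0.06 → R0 = 14.89
x·lx·mx: 0, 0, 7.68, 8.55, 14.08, 12, 8.16, 6.02, 0.48 → Σ = 56.97
T = 56.97 / 14.89 = 3.826058… → 3.83

3.83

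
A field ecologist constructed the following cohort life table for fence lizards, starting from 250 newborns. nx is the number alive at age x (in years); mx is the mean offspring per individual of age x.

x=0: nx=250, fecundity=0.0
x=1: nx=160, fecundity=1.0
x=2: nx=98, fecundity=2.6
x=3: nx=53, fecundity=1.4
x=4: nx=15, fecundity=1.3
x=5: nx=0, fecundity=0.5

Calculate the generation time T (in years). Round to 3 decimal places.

lx = nx/n0 = nx/250: 1, 0.64, 0.392, 0.212, 0.06, 0
lx·mx: 0, 0.64, 1.0192, 0.2968, 0.078, 0 → R0 = 2.034
x·lx·mx: 0, 0.64, 2.0384, 0.8904, 0.312, 0 → Σ = 3.8808
T = 3.8808 / 2.034 = 1.907965… → 1.908

1.908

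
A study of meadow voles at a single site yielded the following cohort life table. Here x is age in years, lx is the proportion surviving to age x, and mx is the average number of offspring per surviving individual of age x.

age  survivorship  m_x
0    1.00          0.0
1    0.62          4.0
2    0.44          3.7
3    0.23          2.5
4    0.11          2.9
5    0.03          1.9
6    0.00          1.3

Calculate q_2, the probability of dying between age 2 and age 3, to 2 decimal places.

q_2 = (l_2 − l_3) / l_2 = (0.44 − 0.23) / 0.44
     = 0.21 / 0.44 = 0.477273… → 0.48

0.48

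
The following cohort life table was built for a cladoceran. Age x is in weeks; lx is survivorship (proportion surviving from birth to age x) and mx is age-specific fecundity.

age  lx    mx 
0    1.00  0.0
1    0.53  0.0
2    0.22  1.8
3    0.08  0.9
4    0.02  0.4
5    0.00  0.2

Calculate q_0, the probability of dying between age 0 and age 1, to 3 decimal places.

q_0 = (l_0 − l_1) / l_0 = (1 − 0.53) / 1
     = 0.47 / 1 = 0.47 → 0.470

0.470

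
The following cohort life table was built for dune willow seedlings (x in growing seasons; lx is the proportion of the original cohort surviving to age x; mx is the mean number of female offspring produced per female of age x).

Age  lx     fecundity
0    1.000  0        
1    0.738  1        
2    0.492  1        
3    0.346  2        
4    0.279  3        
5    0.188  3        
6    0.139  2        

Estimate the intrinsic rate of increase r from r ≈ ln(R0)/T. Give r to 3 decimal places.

0.397

R0 = Σ lx·mx = 0 + 0.738 + 0.492 + 0.692 + 0.837 + 0.564 + 0.278 = 3.601
Σ x·lx·mx = 11.634; T = 11.634/3.601 = 3.23077…
r ≈ ln(R0)/T = ln(3.601)/3.23077… = 0.39657… → 0.397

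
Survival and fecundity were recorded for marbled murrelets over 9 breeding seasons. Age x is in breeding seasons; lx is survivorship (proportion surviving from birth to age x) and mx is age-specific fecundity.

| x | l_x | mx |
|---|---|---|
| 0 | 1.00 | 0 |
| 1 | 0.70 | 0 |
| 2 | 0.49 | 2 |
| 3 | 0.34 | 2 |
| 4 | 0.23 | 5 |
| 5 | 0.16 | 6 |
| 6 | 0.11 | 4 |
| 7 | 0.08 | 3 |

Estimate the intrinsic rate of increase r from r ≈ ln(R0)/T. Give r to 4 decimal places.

0.3749

R0 = Σ lx·mx = 0 + 0 + 0.98 + 0.68 + 1.15 + 0.96 + 0.44 + 0.24 = 4.45
Σ x·lx·mx = 17.72; T = 17.72/4.45 = 3.98202…
r ≈ ln(R0)/T = ln(4.45)/3.98202… = 0.374911… → 0.3749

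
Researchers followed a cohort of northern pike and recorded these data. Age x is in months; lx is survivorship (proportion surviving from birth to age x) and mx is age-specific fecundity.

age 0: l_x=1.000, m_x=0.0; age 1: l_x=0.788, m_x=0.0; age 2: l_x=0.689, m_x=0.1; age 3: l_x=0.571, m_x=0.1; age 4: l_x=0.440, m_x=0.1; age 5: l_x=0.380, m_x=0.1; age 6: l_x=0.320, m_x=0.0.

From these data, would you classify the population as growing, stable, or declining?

declining

R0 = Σ lx·mx = 0 + 0 + 0.0689 + 0.0571 + 0.044 + 0.038 + 0 = 0.208
R0 < 1, so the population is declining.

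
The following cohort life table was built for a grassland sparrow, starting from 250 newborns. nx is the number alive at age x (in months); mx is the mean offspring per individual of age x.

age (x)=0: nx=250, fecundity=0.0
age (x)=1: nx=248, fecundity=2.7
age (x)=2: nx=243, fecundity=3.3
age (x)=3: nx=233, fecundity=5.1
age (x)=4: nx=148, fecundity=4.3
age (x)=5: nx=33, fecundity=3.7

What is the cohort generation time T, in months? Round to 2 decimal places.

2.63

lx = nx/n0 = nx/250: 1, 0.992, 0.972, 0.932, 0.592, 0.132
lx·mx: 0, 2.6784, 3.2076, 4.7532, 2.5456, 0.4884 → R0 = 13.6732
x·lx·mx: 0, 2.6784, 6.4152, 14.2596, 10.1824, 2.442 → Σ = 35.9776
T = 35.9776 / 13.6732 = 2.631249… → 2.63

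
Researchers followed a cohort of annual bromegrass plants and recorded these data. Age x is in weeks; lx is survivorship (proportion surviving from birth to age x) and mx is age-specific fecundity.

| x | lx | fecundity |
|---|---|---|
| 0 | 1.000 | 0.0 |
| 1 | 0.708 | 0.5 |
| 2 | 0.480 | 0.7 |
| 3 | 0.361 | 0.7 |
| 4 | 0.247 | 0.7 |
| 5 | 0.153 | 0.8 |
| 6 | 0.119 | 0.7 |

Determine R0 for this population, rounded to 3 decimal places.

1.321

lx·mx by age: 0, 0.354, 0.336, 0.2527, 0.1729, 0.1224, 0.0833
R0 = Σ lx·mx = 1.3213 → 1.321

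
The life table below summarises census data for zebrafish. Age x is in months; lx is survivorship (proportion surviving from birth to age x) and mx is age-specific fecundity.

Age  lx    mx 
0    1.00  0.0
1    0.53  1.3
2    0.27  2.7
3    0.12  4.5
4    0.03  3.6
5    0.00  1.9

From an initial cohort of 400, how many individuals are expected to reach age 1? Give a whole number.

Expected survivors = N0 · l_1 = 400 × 0.53 = 212 → 212

212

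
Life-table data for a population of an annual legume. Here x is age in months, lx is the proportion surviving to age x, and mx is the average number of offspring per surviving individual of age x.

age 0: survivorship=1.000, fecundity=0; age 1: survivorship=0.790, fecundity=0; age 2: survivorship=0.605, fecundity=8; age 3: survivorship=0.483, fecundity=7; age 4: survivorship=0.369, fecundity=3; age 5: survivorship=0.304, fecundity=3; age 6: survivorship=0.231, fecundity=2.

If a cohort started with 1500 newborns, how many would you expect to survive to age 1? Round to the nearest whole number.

1185

Expected survivors = N0 · l_1 = 1500 × 0.790 = 1185 → 1185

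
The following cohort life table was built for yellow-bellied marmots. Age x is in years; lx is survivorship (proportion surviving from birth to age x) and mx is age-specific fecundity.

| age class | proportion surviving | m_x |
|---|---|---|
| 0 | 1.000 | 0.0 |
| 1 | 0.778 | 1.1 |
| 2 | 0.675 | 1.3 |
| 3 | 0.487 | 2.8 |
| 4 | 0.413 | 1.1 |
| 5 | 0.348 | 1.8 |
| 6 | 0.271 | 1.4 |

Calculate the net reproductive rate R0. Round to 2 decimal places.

lx·mx by age: 0, 0.8558, 0.8775, 1.3636, 0.4543, 0.6264, 0.3794
R0 = Σ lx·mx = 4.557 → 4.56

4.56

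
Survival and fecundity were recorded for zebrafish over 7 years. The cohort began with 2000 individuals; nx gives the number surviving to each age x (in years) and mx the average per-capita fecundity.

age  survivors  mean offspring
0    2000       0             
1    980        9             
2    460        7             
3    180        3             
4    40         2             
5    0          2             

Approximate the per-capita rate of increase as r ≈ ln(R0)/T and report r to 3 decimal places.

lx = nx/n0 = nx/2000: 1, 0.49, 0.23, 0.09, 0.02, 0
R0 = Σ lx·mx = 0 + 4.41 + 1.61 + 0.27 + 0.04 + 0 = 6.33
Σ x·lx·mx = 8.6; T = 8.6/6.33 = 1.35861…
r ≈ ln(R0)/T = ln(6.33)/1.35861… = 1.35823… → 1.358

1.358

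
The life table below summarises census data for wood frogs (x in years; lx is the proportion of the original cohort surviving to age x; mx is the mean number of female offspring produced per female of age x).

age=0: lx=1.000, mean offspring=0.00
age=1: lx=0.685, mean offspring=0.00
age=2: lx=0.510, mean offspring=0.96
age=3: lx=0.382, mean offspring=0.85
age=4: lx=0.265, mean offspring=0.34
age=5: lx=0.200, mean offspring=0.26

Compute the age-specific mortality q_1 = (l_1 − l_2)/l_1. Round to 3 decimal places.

q_1 = (l_1 − l_2) / l_1 = (0.685 − 0.51) / 0.685
     = 0.175 / 0.685 = 0.255474… → 0.255

0.255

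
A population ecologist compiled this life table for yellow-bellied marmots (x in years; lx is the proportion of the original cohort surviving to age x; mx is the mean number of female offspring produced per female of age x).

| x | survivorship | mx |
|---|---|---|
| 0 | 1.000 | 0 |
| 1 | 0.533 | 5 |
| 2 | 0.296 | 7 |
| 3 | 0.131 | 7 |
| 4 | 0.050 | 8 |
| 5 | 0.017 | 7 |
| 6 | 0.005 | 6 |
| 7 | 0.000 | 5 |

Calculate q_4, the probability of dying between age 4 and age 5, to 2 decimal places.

q_4 = (l_4 − l_5) / l_4 = (0.05 − 0.017) / 0.05
     = 0.033 / 0.05 = 0.66 → 0.66

0.66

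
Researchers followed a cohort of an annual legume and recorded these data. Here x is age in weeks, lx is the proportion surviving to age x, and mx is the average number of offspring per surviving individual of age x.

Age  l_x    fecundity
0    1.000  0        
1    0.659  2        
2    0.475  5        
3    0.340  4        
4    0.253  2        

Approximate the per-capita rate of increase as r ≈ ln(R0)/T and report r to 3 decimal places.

0.783

R0 = Σ lx·mx = 0 + 1.318 + 2.375 + 1.36 + 0.506 = 5.559
Σ x·lx·mx = 12.172; T = 12.172/5.559 = 2.1896…
r ≈ ln(R0)/T = ln(5.559)/2.1896… = 0.78344… → 0.783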